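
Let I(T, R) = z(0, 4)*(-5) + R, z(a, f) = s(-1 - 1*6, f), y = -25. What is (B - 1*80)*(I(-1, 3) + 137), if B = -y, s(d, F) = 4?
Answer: -6600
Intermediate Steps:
z(a, f) = 4
I(T, R) = -20 + R (I(T, R) = 4*(-5) + R = -20 + R)
B = 25 (B = -1*(-25) = 25)
(B - 1*80)*(I(-1, 3) + 137) = (25 - 1*80)*((-20 + 3) + 137) = (25 - 80)*(-17 + 137) = -55*120 = -6600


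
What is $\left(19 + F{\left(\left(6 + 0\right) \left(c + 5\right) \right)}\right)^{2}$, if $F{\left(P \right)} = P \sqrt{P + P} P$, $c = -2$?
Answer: $3853369$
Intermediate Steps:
$F{\left(P \right)} = \sqrt{2} P^{\frac{5}{2}}$ ($F{\left(P \right)} = P \sqrt{2 P} P = P \sqrt{2} \sqrt{P} P = \sqrt{2} P^{\frac{3}{2}} P = \sqrt{2} P^{\frac{5}{2}}$)
$\left(19 + F{\left(\left(6 + 0\right) \left(c + 5\right) \right)}\right)^{2} = \left(19 + \sqrt{2} \left(\left(6 + 0\right) \left(-2 + 5\right)\right)^{\frac{5}{2}}\right)^{2} = \left(19 + \sqrt{2} \left(6 \cdot 3\right)^{\frac{5}{2}}\right)^{2} = \left(19 + \sqrt{2} \cdot 18^{\frac{5}{2}}\right)^{2} = \left(19 + \sqrt{2} \cdot 972 \sqrt{2}\right)^{2} = \left(19 + 1944\right)^{2} = 1963^{2} = 3853369$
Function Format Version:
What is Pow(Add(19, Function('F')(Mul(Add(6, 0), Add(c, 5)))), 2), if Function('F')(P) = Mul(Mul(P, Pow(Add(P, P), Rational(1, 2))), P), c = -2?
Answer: 3853369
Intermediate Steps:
Function('F')(P) = Mul(Pow(2, Rational(1, 2)), Pow(P, Rational(5, 2))) (Function('F')(P) = Mul(Mul(P, Pow(Mul(2, P), Rational(1, 2))), P) = Mul(Mul(P, Mul(Pow(2, Rational(1, 2)), Pow(P, Rational(1, 2)))), P) = Mul(Mul(Pow(2, Rational(1, 2)), Pow(P, Rational(3, 2))), P) = Mul(Pow(2, Rational(1, 2)), Pow(P, Rational(5, 2))))
Pow(Add(19, Function('F')(Mul(Add(6, 0), Add(c, 5)))), 2) = Pow(Add(19, Mul(Pow(2, Rational(1, 2)), Pow(Mul(Add(6, 0), Add(-2, 5)), Rational(5, 2)))), 2) = Pow(Add(19, Mul(Pow(2, Rational(1, 2)), Pow(Mul(6, 3), Rational(5, 2)))), 2) = Pow(Add(19, Mul(Pow(2, Rational(1, 2)), Pow(18, Rational(5, 2)))), 2) = Pow(Add(19, Mul(Pow(2, Rational(1, 2)), Mul(972, Pow(2, Rational(1, 2))))), 2) = Pow(Add(19, 1944), 2) = Pow(1963, 2) = 3853369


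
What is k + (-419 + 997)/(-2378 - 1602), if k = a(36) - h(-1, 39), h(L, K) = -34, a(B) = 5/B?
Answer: 1217653/35820 ≈ 33.994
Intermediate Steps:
k = 1229/36 (k = 5/36 - 1*(-34) = 5*(1/36) + 34 = 5/36 + 34 = 1229/36 ≈ 34.139)
k + (-419 + 997)/(-2378 - 1602) = 1229/36 + (-419 + 997)/(-2378 - 1602) = 1229/36 + 578/(-3980) = 1229/36 + 578*(-1/3980) = 1229/36 - 289/1990 = 1217653/35820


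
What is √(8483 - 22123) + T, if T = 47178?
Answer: 47178 + 2*I*√3410 ≈ 47178.0 + 116.79*I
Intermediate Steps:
√(8483 - 22123) + T = √(8483 - 22123) + 47178 = √(-13640) + 47178 = 2*I*√3410 + 47178 = 47178 + 2*I*√3410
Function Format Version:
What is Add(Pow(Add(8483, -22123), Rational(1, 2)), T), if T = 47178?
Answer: Add(47178, Mul(2, I, Pow(3410, Rational(1, 2)))) ≈ Add(47178., Mul(116.79, I))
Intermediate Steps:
Add(Pow(Add(8483, -22123), Rational(1, 2)), T) = Add(Pow(Add(8483, -22123), Rational(1, 2)), 47178) = Add(Pow(-13640, Rational(1, 2)), 47178) = Add(Mul(2, I, Pow(3410, Rational(1, 2))), 47178) = Add(47178, Mul(2, I, Pow(3410, Rational(1, 2))))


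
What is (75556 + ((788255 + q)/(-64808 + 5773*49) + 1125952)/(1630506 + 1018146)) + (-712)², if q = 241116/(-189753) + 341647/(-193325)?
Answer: 54132352661694635430374578/92931009710289269475 ≈ 5.8250e+5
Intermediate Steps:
q = -1955127963/643578925 (q = 241116*(-1/189753) + 341647*(-1/193325) = -80372/63251 - 341647/193325 = -1955127963/643578925 ≈ -3.0379)
(75556 + ((788255 + q)/(-64808 + 5773*49) + 1125952)/(1630506 + 1018146)) + (-712)² = (75556 + ((788255 - 1955127963/643578925)/(-64808 + 5773*49) + 1125952)/(1630506 + 1018146)) + (-712)² = (75556 + (507302350397912/(643578925*(-64808 + 282877)) + 1125952)/2648652) + 506944 = (75556 + ((507302350397912/643578925)/218069 + 1125952)*(1/2648652)) + 506944 = (75556 + ((507302350397912/643578925)*(1/218069) + 1125952)*(1/2648652)) + 506944 = (75556 + (507302350397912/140344612595825 + 1125952)*(1/2648652)) + 506944 = (75556 + (158021804543844748312/140344612595825)*(1/2648652)) + 506944 = (75556 + 39505451135961187078/92931009710289269475) + 506944 = 7021534875121752005640178/92931009710289269475 + 506944 = 54132352661694635430374578/92931009710289269475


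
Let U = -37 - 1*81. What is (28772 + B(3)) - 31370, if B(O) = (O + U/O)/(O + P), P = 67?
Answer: -545689/210 ≈ -2598.5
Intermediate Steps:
U = -118 (U = -37 - 81 = -118)
B(O) = (O - 118/O)/(67 + O) (B(O) = (O - 118/O)/(O + 67) = (O - 118/O)/(67 + O))
(28772 + B(3)) - 31370 = (28772 + (-118 + 3²)/(3*(67 + 3))) - 31370 = (28772 + (⅓)*(-118 + 9)/70) - 31370 = (28772 + (⅓)*(1/70)*(-109)) - 31370 = (28772 - 109/210) - 31370 = 6042011/210 - 31370 = -545689/210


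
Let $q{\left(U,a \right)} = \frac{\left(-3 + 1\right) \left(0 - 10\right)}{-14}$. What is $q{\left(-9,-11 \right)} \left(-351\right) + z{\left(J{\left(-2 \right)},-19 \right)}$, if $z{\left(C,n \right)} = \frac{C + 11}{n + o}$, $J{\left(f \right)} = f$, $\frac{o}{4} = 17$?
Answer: $\frac{24579}{49} \approx 501.61$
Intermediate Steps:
$o = 68$ ($o = 4 \cdot 17 = 68$)
$q{\left(U,a \right)} = - \frac{10}{7}$ ($q{\left(U,a \right)} = \left(-2\right) \left(-10\right) \left(- \frac{1}{14}\right) = 20 \left(- \frac{1}{14}\right) = - \frac{10}{7}$)
$z{\left(C,n \right)} = \frac{11 + C}{68 + n}$ ($z{\left(C,n \right)} = \frac{C + 11}{n + 68} = \frac{11 + C}{68 + n}$)
$q{\left(-9,-11 \right)} \left(-351\right) + z{\left(J{\left(-2 \right)},-19 \right)} = \left(- \frac{10}{7}\right) \left(-351\right) + \frac{11 - 2}{68 - 19} = \frac{3510}{7} + \frac{1}{49} \cdot 9 = \frac{3510}{7} + \frac{9}{49} = \frac{24579}{49}$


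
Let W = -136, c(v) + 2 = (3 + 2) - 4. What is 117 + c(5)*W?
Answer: 253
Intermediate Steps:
c(v) = -1 (c(v) = -2 + ((3 + 2) - 4) = -2 + (5 - 4) = -2 + 1 = -1)
117 + c(5)*W = 117 - 1*(-136) = 117 + 136 = 253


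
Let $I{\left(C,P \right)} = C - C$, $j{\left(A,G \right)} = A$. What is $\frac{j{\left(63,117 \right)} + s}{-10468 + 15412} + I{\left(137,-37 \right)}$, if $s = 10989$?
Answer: $\frac{921}{412} \approx 2.2354$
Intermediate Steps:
$I{\left(C,P \right)} = 0$
$\frac{j{\left(63,117 \right)} + s}{-10468 + 15412} + I{\left(137,-37 \right)} = \frac{63 + 10989}{-10468 + 15412} + 0 = \frac{11052}{4944} + 0 = 11052 \cdot \frac{1}{4944} + 0 = \frac{921}{412} + 0 = \frac{921}{412}$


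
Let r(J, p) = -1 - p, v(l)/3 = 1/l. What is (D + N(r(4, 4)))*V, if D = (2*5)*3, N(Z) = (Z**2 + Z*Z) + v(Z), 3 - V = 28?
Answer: -1985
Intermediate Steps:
v(l) = 3/l (v(l) = 3*(1/l) = 3/l)
V = -25 (V = 3 - 1*28 = 3 - 28 = -25)
N(Z) = 2*Z**2 + 3/Z (N(Z) = (Z**2 + Z*Z) + 3/Z = (Z**2 + Z**2) + 3/Z = 2*Z**2 + 3/Z)
D = 30 (D = 10*3 = 30)
(D + N(r(4, 4)))*V = (30 + (3 + 2*(-1 - 1*4)**3)/(-1 - 1*4))*(-25) = (30 + (3 + 2*(-1 - 4)**3)/(-1 - 4))*(-25) = (30 + (3 + 2*(-5)**3)/(-5))*(-25) = (30 - (3 + 2*(-125))/5)*(-25) = (30 - (3 - 250)/5)*(-25) = (30 - 1/5*(-247))*(-25) = (30 + 247/5)*(-25) = (397/5)*(-25) = -1985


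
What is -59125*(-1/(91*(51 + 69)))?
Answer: 11825/2184 ≈ 5.4144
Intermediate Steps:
-59125*(-1/(91*(51 + 69))) = -59125/((-91*120)) = -59125/(-10920) = -59125*(-1/10920) = 11825/2184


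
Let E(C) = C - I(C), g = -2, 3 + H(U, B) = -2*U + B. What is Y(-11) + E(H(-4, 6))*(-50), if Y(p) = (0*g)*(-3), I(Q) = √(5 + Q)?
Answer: -350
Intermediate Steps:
H(U, B) = -3 + B - 2*U (H(U, B) = -3 + (-2*U + B) = -3 + (B - 2*U) = -3 + B - 2*U)
Y(p) = 0 (Y(p) = (0*(-2))*(-3) = 0*(-3) = 0)
E(C) = C - √(5 + C)
Y(-11) + E(H(-4, 6))*(-50) = 0 + ((-3 + 6 - 2*(-4)) - √(5 + (-3 + 6 - 2*(-4))))*(-50) = 0 + ((-3 + 6 + 8) - √(5 + (-3 + 6 + 8)))*(-50) = 0 + (11 - √(5 + 11))*(-50) = 0 + (11 - √16)*(-50) = 0 + (11 - 1*4)*(-50) = 0 + (11 - 4)*(-50) = 0 + 7*(-50) = 0 - 350 = -350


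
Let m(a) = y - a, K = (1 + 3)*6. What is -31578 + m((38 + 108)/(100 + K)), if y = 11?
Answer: -1957227/62 ≈ -31568.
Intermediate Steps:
K = 24 (K = 4*6 = 24)
m(a) = 11 - a
-31578 + m((38 + 108)/(100 + K)) = -31578 + (11 - (38 + 108)/(100 + 24)) = -31578 + (11 - 146/124) = -31578 + (11 - 1*73/62) = -31578 + (11 - 73/62) = -31578 + 609/62 = -1957227/62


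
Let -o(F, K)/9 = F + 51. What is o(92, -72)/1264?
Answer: -1287/1264 ≈ -1.0182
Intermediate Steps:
o(F, K) = -459 - 9*F (o(F, K) = -9*(F + 51) = -9*(51 + F) = -459 - 9*F)
o(92, -72)/1264 = (-459 - 9*92)/1264 = (-459 - 828)*(1/1264) = -1287*1/1264 = -1287/1264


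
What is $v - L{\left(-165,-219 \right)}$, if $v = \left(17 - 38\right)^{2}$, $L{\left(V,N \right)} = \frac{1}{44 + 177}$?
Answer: $\frac{97460}{221} \approx 441.0$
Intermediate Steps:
$L{\left(V,N \right)} = \frac{1}{221}$
$v = 441$ ($v = \left(-21\right)^{2} = 441$)
$v - L{\left(-165,-219 \right)} = 441 - \frac{1}{221} = \frac{97460}{221}$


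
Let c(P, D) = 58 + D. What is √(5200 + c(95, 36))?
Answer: √5294 ≈ 72.760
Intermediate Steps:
√(5200 + c(95, 36)) = √(5200 + (58 + 36)) = √(5200 + 94) = √5294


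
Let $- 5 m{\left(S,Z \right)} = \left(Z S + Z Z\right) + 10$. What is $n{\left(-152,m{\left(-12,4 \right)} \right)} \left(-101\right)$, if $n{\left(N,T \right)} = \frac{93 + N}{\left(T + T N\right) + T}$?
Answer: $- \frac{5959}{660} \approx -9.0288$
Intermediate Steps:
$m{\left(S,Z \right)} = -2 - \frac{Z^{2}}{5} - \frac{S Z}{5}$ ($m{\left(S,Z \right)} = - \frac{\left(Z S + Z Z\right) + 10}{5} = - \frac{\left(S Z + Z^{2}\right) + 10}{5} = - \frac{\left(Z^{2} + S Z\right) + 10}{5} = - \frac{10 + Z^{2} + S Z}{5} = -2 - \frac{Z^{2}}{5} - \frac{S Z}{5}$)
$n{\left(N,T \right)} = \frac{93 + N}{2 T + N T}$ ($n{\left(N,T \right)} = \frac{93 + N}{\left(T + N T\right) + T} = \frac{93 + N}{2 T + N T}$)
$n{\left(-152,m{\left(-12,4 \right)} \right)} \left(-101\right) = \frac{93 - 152}{\left(-2 - \frac{4^{2}}{5} - \left(- \frac{12}{5}\right) 4\right) \left(2 - 152\right)} \left(-101\right) = \frac{1}{-2 - \frac{16}{5} + \frac{48}{5}} \frac{1}{-150} \left(-59\right) \left(-101\right) = \frac{1}{-2 - \frac{16}{5} + \frac{48}{5}} \left(- \frac{1}{150}\right) \left(-59\right) \left(-101\right) = \frac{1}{\frac{22}{5}} \left(- \frac{1}{150}\right) \left(-59\right) \left(-101\right) = \frac{5}{22} \left(- \frac{1}{150}\right) \left(-59\right) \left(-101\right) = \frac{59}{660} \left(-101\right) = - \frac{5959}{660}$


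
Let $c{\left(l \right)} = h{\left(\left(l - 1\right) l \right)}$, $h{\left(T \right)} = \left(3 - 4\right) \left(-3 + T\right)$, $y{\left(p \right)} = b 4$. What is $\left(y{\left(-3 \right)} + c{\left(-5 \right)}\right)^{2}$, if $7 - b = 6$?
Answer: $529$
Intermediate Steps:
$b = 1$ ($b = 7 - 6 = 1$)
$y{\left(p \right)} = 4$ ($y{\left(p \right)} = 1 \cdot 4 = 4$)
$h{\left(T \right)} = 3 - T$ ($h{\left(T \right)} = - (-3 + T) = 3 - T$)
$c{\left(l \right)} = 3 - l \left(-1 + l\right)$ ($c{\left(l \right)} = 3 - \left(l - 1\right) l = 3 - \left(-1 + l\right) l = 3 - l \left(-1 + l\right)$)
$\left(y{\left(-3 \right)} + c{\left(-5 \right)}\right)^{2} = \left(4 + \left(3 - - 5 \left(-1 - 5\right)\right)\right)^{2} = \left(4 + \left(3 - \left(-5\right) \left(-6\right)\right)\right)^{2} = \left(4 + \left(3 - 30\right)\right)^{2} = \left(4 - 27\right)^{2} = \left(-23\right)^{2} = 529$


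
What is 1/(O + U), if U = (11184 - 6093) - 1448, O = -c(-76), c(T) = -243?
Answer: 1/3886 ≈ 0.00025733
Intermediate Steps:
O = 243 (O = -1*(-243) = 243)
U = 3643 (U = 5091 - 1448 = 3643)
1/(O + U) = 1/(243 + 3643) = 1/3886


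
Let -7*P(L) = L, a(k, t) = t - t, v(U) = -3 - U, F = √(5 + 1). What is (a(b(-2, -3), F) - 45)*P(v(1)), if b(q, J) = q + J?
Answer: -180/7 ≈ -25.714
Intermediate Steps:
F = √6 ≈ 2.4495
b(q, J) = J + q
a(k, t) = 0
P(L) = -L/7
(a(b(-2, -3), F) - 45)*P(v(1)) = (0 - 45)*(-(-3 - 1*1)/7) = -(-45)*(-3 - 1)/7 = -(-45)*(-4)/7 = -45*4/7 = -180/7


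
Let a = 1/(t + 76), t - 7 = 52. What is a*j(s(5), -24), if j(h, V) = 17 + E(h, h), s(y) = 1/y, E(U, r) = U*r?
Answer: 142/1125 ≈ 0.12622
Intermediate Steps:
t = 59 (t = 7 + 52 = 59)
j(h, V) = 17 + h² (j(h, V) = 17 + h*h = 17 + h²)
a = 1/135 (a = 1/(59 + 76) = 1/135 ≈ 0.0074074)
a*j(s(5), -24) = (17 + (1/5)²)/135 = (17 + (⅕)²)/135 = (17 + 1/25)/135 = (1/135)*(426/25) = 142/1125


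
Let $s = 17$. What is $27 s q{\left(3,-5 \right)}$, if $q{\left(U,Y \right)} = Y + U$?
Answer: $-918$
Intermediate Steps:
$q{\left(U,Y \right)} = U + Y$
$27 s q{\left(3,-5 \right)} = 27 \cdot 17 \left(3 - 5\right) = 459 \left(-2\right) = -918$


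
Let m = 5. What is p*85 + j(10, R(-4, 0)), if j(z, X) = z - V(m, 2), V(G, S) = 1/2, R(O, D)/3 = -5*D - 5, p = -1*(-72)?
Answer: 12259/2 ≈ 6129.5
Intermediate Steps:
p = 72
R(O, D) = -15 - 15*D (R(O, D) = 3*(-5*D - 5) = 3*(-5 - 5*D) = -15 - 15*D)
V(G, S) = ½
j(z, X) = -½ + z (j(z, X) = z - 1*½ = z - ½ = -½ + z)
p*85 + j(10, R(-4, 0)) = 72*85 + (-½ + 10) = 6120 + 19/2 = 12259/2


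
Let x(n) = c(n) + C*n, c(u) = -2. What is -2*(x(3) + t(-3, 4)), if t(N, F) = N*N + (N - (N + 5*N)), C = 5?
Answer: -74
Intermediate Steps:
x(n) = -2 + 5*n
t(N, F) = N² - 5*N (t(N, F) = N² + (N - 6*N) = N² - 5*N)
-2*(x(3) + t(-3, 4)) = -2*((-2 + 5*3) - 3*(-5 - 3)) = -2*((-2 + 15) - 3*(-8)) = -2*(13 + 24) = -2*37 = -74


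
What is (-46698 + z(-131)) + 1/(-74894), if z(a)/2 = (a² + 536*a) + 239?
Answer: -11408603021/74894 ≈ -1.5233e+5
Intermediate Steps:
z(a) = 478 + 2*a² + 1072*a (z(a) = 2*((a² + 536*a) + 239) = 2*(239 + a² + 536*a) = 478 + 2*a² + 1072*a)
(-46698 + z(-131)) + 1/(-74894) = (-46698 + (478 + 2*(-131)² + 1072*(-131))) + 1/(-74894) = (-46698 + (478 + 2*17161 - 140432)) - 1/74894 = (-46698 + (478 + 34322 - 140432)) - 1/74894 = (-46698 - 105632) - 1/74894 = -152330 - 1/74894 = -11408603021/74894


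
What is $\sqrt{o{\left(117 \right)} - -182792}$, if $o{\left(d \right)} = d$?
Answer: $\sqrt{182909} \approx 427.68$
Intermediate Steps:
$\sqrt{o{\left(117 \right)} - -182792} = \sqrt{117 - -182792} = \sqrt{117 + \left(-48249 + 231041\right)} = \sqrt{117 + 182792} = \sqrt{182909}$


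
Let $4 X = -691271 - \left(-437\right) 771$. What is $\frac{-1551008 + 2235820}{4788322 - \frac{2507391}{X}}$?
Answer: $\frac{60664755832}{424180800083} \approx 0.14302$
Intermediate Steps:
$X = -88586$ ($X = \frac{-691271 - \left(-437\right) 771}{4} = \frac{-691271 - -336927}{4} = \frac{-691271 + 336927}{4} = \frac{1}{4} \left(-354344\right) = -88586$)
$\frac{-1551008 + 2235820}{4788322 - \frac{2507391}{X}} = \frac{-1551008 + 2235820}{4788322 - \frac{2507391}{-88586}} = \frac{684812}{4788322 - - \frac{2507391}{88586}} = \frac{684812}{4788322 + \frac{2507391}{88586}} = \frac{684812}{\frac{424180800083}{88586}} = 684812 \cdot \frac{88586}{424180800083} = \frac{60664755832}{424180800083}$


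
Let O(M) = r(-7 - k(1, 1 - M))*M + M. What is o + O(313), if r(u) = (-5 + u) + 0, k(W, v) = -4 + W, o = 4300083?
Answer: 4297579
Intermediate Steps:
r(u) = -5 + u
O(M) = -8*M (O(M) = (-5 + (-7 - (-4 + 1)))*M + M = (-5 + (-7 - 1*(-3)))*M + M = (-5 + (-7 + 3))*M + M = (-5 - 4)*M + M = -9*M + M = -8*M)
o + O(313) = 4300083 - 8*313 = 4300083 - 2504 = 4297579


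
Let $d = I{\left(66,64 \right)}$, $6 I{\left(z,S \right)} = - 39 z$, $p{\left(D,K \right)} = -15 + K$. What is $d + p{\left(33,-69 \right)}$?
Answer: $-513$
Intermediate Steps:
$I{\left(z,S \right)} = - \frac{13 z}{2}$ ($I{\left(z,S \right)} = \frac{\left(-39\right) z}{6} = - \frac{13 z}{2}$)
$d = -429$ ($d = \left(- \frac{13}{2}\right) 66 = -429$)
$d + p{\left(33,-69 \right)} = -429 - 84 = -513$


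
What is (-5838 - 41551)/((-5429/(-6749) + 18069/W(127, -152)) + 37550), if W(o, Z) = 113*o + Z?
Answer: -1513747632613/1199526633034 ≈ -1.2620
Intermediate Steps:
W(o, Z) = Z + 113*o
(-5838 - 41551)/((-5429/(-6749) + 18069/W(127, -152)) + 37550) = (-5838 - 41551)/((-5429/(-6749) + 18069/(-152 + 113*127)) + 37550) = -47389/((-5429*(-1/6749) + 18069/(-152 + 14351)) + 37550) = -47389/((5429/6749 + 18069/14199) + 37550) = -47389/((5429/6749 + 18069*(1/14199)) + 37550) = -47389/((5429/6749 + 6023/4733) + 37550) = -47389/(66344684/31943017 + 37550) = -47389/1199526633034/31943017 = -47389*31943017/1199526633034 = -1513747632613/1199526633034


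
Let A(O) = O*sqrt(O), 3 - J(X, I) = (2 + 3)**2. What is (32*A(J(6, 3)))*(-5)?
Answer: 3520*I*sqrt(22) ≈ 16510.0*I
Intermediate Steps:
J(X, I) = -22 (J(X, I) = 3 - (2 + 3)**2 = 3 - 1*5**2 = 3 - 1*25 = 3 - 25 = -22)
A(O) = O**(3/2)
(32*A(J(6, 3)))*(-5) = (32*(-22)**(3/2))*(-5) = (32*(-22*I*sqrt(22)))*(-5) = -704*I*sqrt(22)*(-5) = 3520*I*sqrt(22)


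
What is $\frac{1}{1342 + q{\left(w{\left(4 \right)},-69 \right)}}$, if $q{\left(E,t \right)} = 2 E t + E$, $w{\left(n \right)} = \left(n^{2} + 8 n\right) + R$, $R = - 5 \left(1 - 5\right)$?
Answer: $- \frac{1}{7974} \approx -0.00012541$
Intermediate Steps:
$R = 20$ ($R = \left(-5\right) \left(-4\right) = 20$)
$w{\left(n \right)} = 20 + n^{2} + 8 n$ ($w{\left(n \right)} = \left(n^{2} + 8 n\right) + 20 = 20 + n^{2} + 8 n$)
$q{\left(E,t \right)} = E + 2 E t$ ($q{\left(E,t \right)} = 2 E t + E = E + 2 E t$)
$\frac{1}{1342 + q{\left(w{\left(4 \right)},-69 \right)}} = \frac{1}{1342 + \left(20 + 4^{2} + 8 \cdot 4\right) \left(1 + 2 \left(-69\right)\right)} = \frac{1}{1342 + \left(20 + 16 + 32\right) \left(1 - 138\right)} = \frac{1}{1342 + 68 \left(-137\right)} = \frac{1}{1342 - 9316} = \frac{1}{-7974} = - \frac{1}{7974}$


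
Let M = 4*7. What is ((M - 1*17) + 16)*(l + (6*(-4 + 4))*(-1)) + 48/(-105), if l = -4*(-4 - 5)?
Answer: 34004/35 ≈ 971.54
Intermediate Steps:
M = 28
l = 36 (l = -4*(-9) = 36)
((M - 1*17) + 16)*(l + (6*(-4 + 4))*(-1)) + 48/(-105) = ((28 - 1*17) + 16)*(36 + (6*(-4 + 4))*(-1)) + 48/(-105) = ((28 - 17) + 16)*(36 + (6*0)*(-1)) + 48*(-1/105) = (11 + 16)*(36 + 0*(-1)) - 16/35 = 27*(36 + 0) - 16/35 = 27*36 - 16/35 = 972 - 16/35 = 34004/35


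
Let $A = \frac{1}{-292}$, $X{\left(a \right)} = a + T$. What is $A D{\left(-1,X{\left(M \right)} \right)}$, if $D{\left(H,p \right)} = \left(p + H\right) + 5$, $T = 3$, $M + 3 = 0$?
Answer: $- \frac{1}{73} \approx -0.013699$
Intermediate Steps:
$M = -3$ ($M = -3 + 0 = -3$)
$X{\left(a \right)} = 3 + a$ ($X{\left(a \right)} = a + 3 = 3 + a$)
$A = - \frac{1}{292} \approx -0.0034247$
$D{\left(H,p \right)} = 5 + H + p$ ($D{\left(H,p \right)} = \left(H + p\right) + 5 = 5 + H + p$)
$A D{\left(-1,X{\left(M \right)} \right)} = - \frac{5 - 1 + \left(3 - 3\right)}{292} = - \frac{5 - 1 + 0}{292} = \left(- \frac{1}{292}\right) 4 = - \frac{1}{73}$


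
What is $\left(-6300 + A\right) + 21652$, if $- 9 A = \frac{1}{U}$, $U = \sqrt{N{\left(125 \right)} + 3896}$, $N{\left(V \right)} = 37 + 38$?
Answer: $15352 - \frac{\sqrt{11}}{1881} \approx 15352.0$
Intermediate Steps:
$N{\left(V \right)} = 75$
$U = 19 \sqrt{11}$ ($U = \sqrt{75 + 3896} = \sqrt{3971} = 19 \sqrt{11} \approx 63.016$)
$A = - \frac{\sqrt{11}}{1881}$ ($A = - \frac{1}{9 \cdot 19 \sqrt{11}} = - \frac{\frac{1}{209} \sqrt{11}}{9} = - \frac{\sqrt{11}}{1881} \approx -0.0017632$)
$\left(-6300 + A\right) + 21652 = \left(-6300 - \frac{\sqrt{11}}{1881}\right) + 21652 = 15352 - \frac{\sqrt{11}}{1881}$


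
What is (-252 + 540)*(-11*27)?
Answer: -85536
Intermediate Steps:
(-252 + 540)*(-11*27) = 288*(-297) = -85536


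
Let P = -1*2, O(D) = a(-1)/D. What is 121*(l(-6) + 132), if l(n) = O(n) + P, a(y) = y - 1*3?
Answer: 47432/3 ≈ 15811.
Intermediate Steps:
a(y) = -3 + y (a(y) = y - 3 = -3 + y)
O(D) = -4/D (O(D) = (-3 - 1)/D = -4/D)
P = -2
l(n) = -2 - 4/n (l(n) = -4/n - 2 = -2 - 4/n)
121*(l(-6) + 132) = 121*((-2 - 4/(-6)) + 132) = 121*((-2 - 4*(-⅙)) + 132) = 121*((-2 + ⅔) + 132) = 121*(-4/3 + 132) = 121*(392/3) = 47432/3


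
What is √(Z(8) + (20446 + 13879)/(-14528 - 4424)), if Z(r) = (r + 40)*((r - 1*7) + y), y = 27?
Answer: √120521278294/9476 ≈ 36.636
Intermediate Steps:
Z(r) = (20 + r)*(40 + r) (Z(r) = (r + 40)*((r - 1*7) + 27) = (40 + r)*((r - 7) + 27) = (40 + r)*((-7 + r) + 27) = (40 + r)*(20 + r) = (20 + r)*(40 + r))
√(Z(8) + (20446 + 13879)/(-14528 - 4424)) = √((800 + 8² + 60*8) + (20446 + 13879)/(-14528 - 4424)) = √((800 + 64 + 480) + 34325/(-18952)) = √(1344 + 34325*(-1/18952)) = √(1344 - 34325/18952) = √(25437163/18952) = √120521278294/9476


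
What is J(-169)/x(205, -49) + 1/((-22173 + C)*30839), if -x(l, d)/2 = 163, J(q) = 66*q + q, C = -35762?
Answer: 20230322475869/582450333590 ≈ 34.733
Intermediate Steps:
J(q) = 67*q
x(l, d) = -326 (x(l, d) = -2*163 = -326)
J(-169)/x(205, -49) + 1/((-22173 + C)*30839) = (67*(-169))/(-326) + 1/(-22173 - 35762*30839) = -11323*(-1/326) + (1/30839)/(-57935) = 11323/326 - 1/57935*1/30839 = 11323/326 - 1/1786657465 = 20230322475869/582450333590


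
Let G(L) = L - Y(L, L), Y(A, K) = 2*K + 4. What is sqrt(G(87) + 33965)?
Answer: sqrt(33874) ≈ 184.05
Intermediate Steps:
Y(A, K) = 4 + 2*K
G(L) = -4 - L (G(L) = L - (4 + 2*L) = L + (-4 - 2*L) = -4 - L)
sqrt(G(87) + 33965) = sqrt((-4 - 1*87) + 33965) = sqrt((-4 - 87) + 33965) = sqrt(-91 + 33965) = sqrt(33874)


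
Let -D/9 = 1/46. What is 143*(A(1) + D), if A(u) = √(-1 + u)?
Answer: -1287/46 ≈ -27.978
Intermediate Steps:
D = -9/46 ≈ -0.19565
143*(A(1) + D) = 143*(√(-1 + 1) - 9/46) = 143*(√0 - 9/46) = 143*(0 - 9/46) = 143*(-9/46) = -1287/46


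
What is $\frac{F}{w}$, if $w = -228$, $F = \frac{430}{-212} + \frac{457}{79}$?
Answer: $- \frac{31457}{1909272} \approx -0.016476$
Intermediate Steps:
$F = \frac{31457}{8374}$ ($F = 430 \left(- \frac{1}{212}\right) + 457 \cdot \frac{1}{79} = - \frac{215}{106} + \frac{457}{79} = \frac{31457}{8374} \approx 3.7565$)
$\frac{F}{w} = \frac{31457}{8374 \left(-228\right)} = \frac{31457}{8374} \left(- \frac{1}{228}\right) = - \frac{31457}{1909272}$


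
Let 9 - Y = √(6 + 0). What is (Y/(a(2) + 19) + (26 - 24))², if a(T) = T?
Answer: (51 - √6)²/441 ≈ 5.3450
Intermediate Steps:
Y = 9 - √6 (Y = 9 - √(6 + 0) = 9 - √6 ≈ 6.5505)
(Y/(a(2) + 19) + (26 - 24))² = ((9 - √6)/(2 + 19) + (26 - 24))² = ((9 - √6)/21 + 2)² = ((9 - √6)*(1/21) + 2)² = ((3/7 - √6/21) + 2)² = (17/7 - √6/21)²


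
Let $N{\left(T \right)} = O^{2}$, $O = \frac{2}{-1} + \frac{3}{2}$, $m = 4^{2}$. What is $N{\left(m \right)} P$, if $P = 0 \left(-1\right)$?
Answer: $0$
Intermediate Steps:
$m = 16$
$O = - \frac{1}{2}$ ($O = 2 \left(-1\right) + 3 \cdot \frac{1}{2} = -2 + \frac{3}{2} = - \frac{1}{2} \approx -0.5$)
$P = 0$
$N{\left(T \right)} = \frac{1}{4}$ ($N{\left(T \right)} = \left(- \frac{1}{2}\right)^{2} = \frac{1}{4}$)
$N{\left(m \right)} P = \frac{1}{4} \cdot 0 = 0$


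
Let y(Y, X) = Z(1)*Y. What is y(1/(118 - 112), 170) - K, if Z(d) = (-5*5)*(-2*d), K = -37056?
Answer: 111193/3 ≈ 37064.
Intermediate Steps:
Z(d) = 50*d (Z(d) = -(-50)*d = 50*d)
y(Y, X) = 50*Y (y(Y, X) = (50*1)*Y = 50*Y)
y(1/(118 - 112), 170) - K = 50/(118 - 112) - 1*(-37056) = 50/6 + 37056 = 50*(1/6) + 37056 = 25/3 + 37056 = 111193/3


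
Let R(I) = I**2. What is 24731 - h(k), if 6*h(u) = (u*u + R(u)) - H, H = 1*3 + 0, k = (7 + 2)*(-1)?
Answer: 49409/2 ≈ 24705.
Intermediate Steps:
k = -9 (k = 9*(-1) = -9)
H = 3 (H = 3 + 0 = 3)
h(u) = -1/2 + u**2/3 (h(u) = ((u*u + u**2) - 1*3)/6 = ((u**2 + u**2) - 3)/6 = (2*u**2 - 3)/6 = (-3 + 2*u**2)/6 = -1/2 + u**2/3)
24731 - h(k) = 24731 - (-1/2 + (1/3)*(-9)**2) = 24731 - (-1/2 + (1/3)*81) = 24731 - (-1/2 + 27) = 24731 - 1*53/2 = 24731 - 53/2 = 49409/2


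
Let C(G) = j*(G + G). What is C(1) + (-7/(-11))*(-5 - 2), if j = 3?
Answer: 17/11 ≈ 1.5455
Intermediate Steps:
C(G) = 6*G (C(G) = 3*(G + G) = 3*(2*G) = 6*G)
C(1) + (-7/(-11))*(-5 - 2) = 6*1 + (-7/(-11))*(-5 - 2) = 6 - 7*(-1/11)*(-7) = 6 + (7/11)*(-7) = 6 - 49/11 = 17/11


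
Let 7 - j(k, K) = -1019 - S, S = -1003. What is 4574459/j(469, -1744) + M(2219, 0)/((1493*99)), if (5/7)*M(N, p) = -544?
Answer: 3380685219481/16997805 ≈ 1.9889e+5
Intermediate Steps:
M(N, p) = -3808/5 (M(N, p) = (7/5)*(-544) = -3808/5)
j(k, K) = 23 (j(k, K) = 7 - (-1019 - 1*(-1003)) = 7 - (-1019 + 1003) = 7 - 1*(-16) = 7 + 16 = 23)
4574459/j(469, -1744) + M(2219, 0)/((1493*99)) = 4574459/23 - 3808/(5*(1493*99)) = 4574459*(1/23) - 3808/5/147807 = 4574459/23 - 3808/5*1/147807 = 4574459/23 - 3808/739035 = 3380685219481/16997805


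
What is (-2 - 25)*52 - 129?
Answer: -1533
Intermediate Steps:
(-2 - 25)*52 - 129 = -27*52 - 129 = -1404 - 129 = -1533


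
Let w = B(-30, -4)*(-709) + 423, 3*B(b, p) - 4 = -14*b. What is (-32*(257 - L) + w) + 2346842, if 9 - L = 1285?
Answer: 6594011/3 ≈ 2.1980e+6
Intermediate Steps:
L = -1276 (L = 9 - 1*1285 = 9 - 1285 = -1276)
B(b, p) = 4/3 - 14*b/3 (B(b, p) = 4/3 + (-14*b)/3 = 4/3 - 14*b/3)
w = -299347/3 (w = (4/3 - 14/3*(-30))*(-709) + 423 = (4/3 + 140)*(-709) + 423 = (424/3)*(-709) + 423 = -300616/3 + 423 = -299347/3 ≈ -99782.)
(-32*(257 - L) + w) + 2346842 = (-32*(257 - 1*(-1276)) - 299347/3) + 2346842 = (-32*(257 + 1276) - 299347/3) + 2346842 = (-32*1533 - 299347/3) + 2346842 = (-49056 - 299347/3) + 2346842 = -446515/3 + 2346842 = 6594011/3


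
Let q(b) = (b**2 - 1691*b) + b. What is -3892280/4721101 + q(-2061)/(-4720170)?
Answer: -19645600727/7978660690 ≈ -2.4623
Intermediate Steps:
q(b) = b**2 - 1690*b
-3892280/4721101 + q(-2061)/(-4720170) = -3892280/4721101 - 2061*(-1690 - 2061)/(-4720170) = -3892280*1/4721101 - 2061*(-3751)*(-1/4720170) = -556040/674443 + 7730811*(-1/4720170) = -556040/674443 - 2576937/1573390 = -19645600727/7978660690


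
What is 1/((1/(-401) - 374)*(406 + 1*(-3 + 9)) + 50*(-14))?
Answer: -401/62070400 ≈ -6.4604e-6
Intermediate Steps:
1/((1/(-401) - 374)*(406 + 1*(-3 + 9)) + 50*(-14)) = 1/((-1/401 - 374)*(406 + 1*6) - 700) = 1/(-149975*(406 + 6)/401 - 700) = 1/(-149975/401*412 - 700) = 1/(-61789700/401 - 700) = 1/(-62070400/401) = -401/62070400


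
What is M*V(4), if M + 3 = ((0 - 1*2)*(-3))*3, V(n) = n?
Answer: 60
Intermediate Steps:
M = 15 (M = -3 + ((0 - 1*2)*(-3))*3 = -3 + ((0 - 2)*(-3))*3 = -3 - 2*(-3)*3 = -3 + 6*3 = -3 + 18 = 15)
M*V(4) = 15*4 = 60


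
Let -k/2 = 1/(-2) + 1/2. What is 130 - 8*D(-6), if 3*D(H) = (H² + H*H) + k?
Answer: -62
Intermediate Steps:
k = 0 (k = -2*(1/(-2) + 1/2) = -2*(1*(-½) + 1*(½)) = -2*(-½ + ½) = -2*0 = 0)
D(H) = 2*H²/3 (D(H) = ((H² + H*H) + 0)/3 = ((H² + H²) + 0)/3 = (2*H² + 0)/3 = (2*H²)/3 = 2*H²/3)
130 - 8*D(-6) = 130 - 16*(-6)²/3 = 130 - 16*36/3 = 130 - 8*24 = 130 - 192 = -62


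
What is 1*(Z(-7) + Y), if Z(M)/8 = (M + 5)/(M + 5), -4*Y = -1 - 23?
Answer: 14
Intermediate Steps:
Y = 6 (Y = -(-1 - 23)/4 = -¼*(-24) = 6)
Z(M) = 8 (Z(M) = 8*((M + 5)/(M + 5)) = 8*((5 + M)/(5 + M)) = 8*1 = 8)
1*(Z(-7) + Y) = 1*(8 + 6) = 1*14 = 14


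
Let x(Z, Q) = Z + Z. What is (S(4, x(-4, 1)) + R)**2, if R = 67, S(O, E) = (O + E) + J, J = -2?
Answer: 3721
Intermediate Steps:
x(Z, Q) = 2*Z
S(O, E) = -2 + E + O (S(O, E) = (O + E) - 2 = (E + O) - 2 = -2 + E + O)
(S(4, x(-4, 1)) + R)**2 = ((-2 + 2*(-4) + 4) + 67)**2 = ((-2 - 8 + 4) + 67)**2 = (-6 + 67)**2 = 61**2 = 3721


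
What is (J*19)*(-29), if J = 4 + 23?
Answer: -14877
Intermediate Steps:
J = 27
(J*19)*(-29) = (27*19)*(-29) = 513*(-29) = -14877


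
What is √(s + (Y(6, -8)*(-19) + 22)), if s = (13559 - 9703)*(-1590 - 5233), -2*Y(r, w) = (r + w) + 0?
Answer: I*√26309485 ≈ 5129.3*I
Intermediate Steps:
Y(r, w) = -r/2 - w/2 (Y(r, w) = -((r + w) + 0)/2 = -(r + w)/2 = -r/2 - w/2)
s = -26309488 (s = 3856*(-6823) = -26309488)
√(s + (Y(6, -8)*(-19) + 22)) = √(-26309488 + ((-½*6 - ½*(-8))*(-19) + 22)) = √(-26309488 + ((-3 + 4)*(-19) + 22)) = √(-26309488 + (1*(-19) + 22)) = √(-26309488 + (-19 + 22)) = √(-26309488 + 3) = √(-26309485) = I*√26309485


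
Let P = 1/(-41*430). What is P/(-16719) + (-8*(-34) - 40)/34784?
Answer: 4273963739/640799478780 ≈ 0.0066697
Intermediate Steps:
P = -1/17630 (P = 1/(-17630) = -1/17630 ≈ -5.6722e-5)
P/(-16719) + (-8*(-34) - 40)/34784 = -1/17630/(-16719) + (-8*(-34) - 40)/34784 = -1/17630*(-1/16719) + (272 - 40)*(1/34784) = 1/294755970 + 232*(1/34784) = 1/294755970 + 29/4348 = 4273963739/640799478780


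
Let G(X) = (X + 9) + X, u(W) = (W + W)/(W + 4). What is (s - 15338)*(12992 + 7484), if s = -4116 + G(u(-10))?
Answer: -1194057940/3 ≈ -3.9802e+8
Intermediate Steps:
u(W) = 2*W/(4 + W) (u(W) = (2*W)/(4 + W) = 2*W/(4 + W))
G(X) = 9 + 2*X (G(X) = (9 + X) + X = 9 + 2*X)
s = -12301/3 (s = -4116 + (9 + 2*(2*(-10)/(4 - 10))) = -4116 + (9 + 2*(2*(-10)/(-6))) = -4116 + (9 + 2*(2*(-10)*(-⅙))) = -4116 + (9 + 2*(10/3)) = -4116 + (9 + 20/3) = -4116 + 47/3 = -12301/3 ≈ -4100.3)
(s - 15338)*(12992 + 7484) = (-12301/3 - 15338)*(12992 + 7484) = -58315/3*20476 = -1194057940/3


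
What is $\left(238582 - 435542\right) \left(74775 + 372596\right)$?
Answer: $-88114192160$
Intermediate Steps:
$\left(238582 - 435542\right) \left(74775 + 372596\right) = \left(-196960\right) 447371 = -88114192160$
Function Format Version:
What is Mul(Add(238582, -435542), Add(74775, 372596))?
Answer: -88114192160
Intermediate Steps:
Mul(Add(238582, -435542), Add(74775, 372596)) = Mul(-196960, 447371) = -88114192160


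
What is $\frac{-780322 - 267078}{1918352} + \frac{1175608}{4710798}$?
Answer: $- \frac{167428741699}{564810547806} \approx -0.29643$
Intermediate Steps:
$\frac{-780322 - 267078}{1918352} + \frac{1175608}{4710798} = \left(-780322 - 267078\right) \frac{1}{1918352} + 1175608 \cdot \frac{1}{4710798} = \left(-1047400\right) \frac{1}{1918352} + \frac{587804}{2355399} = - \frac{130925}{239794} + \frac{587804}{2355399} = - \frac{167428741699}{564810547806}$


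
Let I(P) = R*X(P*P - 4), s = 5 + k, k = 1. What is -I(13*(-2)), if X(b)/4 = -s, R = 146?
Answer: 3504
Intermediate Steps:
s = 6 (s = 5 + 1 = 6)
X(b) = -24 (X(b) = 4*(-1*6) = 4*(-6) = -24)
I(P) = -3504 (I(P) = 146*(-24) = -3504)
-I(13*(-2)) = -1*(-3504) = 3504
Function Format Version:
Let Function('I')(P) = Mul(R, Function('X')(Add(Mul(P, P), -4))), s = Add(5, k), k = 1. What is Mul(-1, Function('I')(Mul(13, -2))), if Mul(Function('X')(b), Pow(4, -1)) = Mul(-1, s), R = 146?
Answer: 3504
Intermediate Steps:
s = 6 (s = Add(5, 1) = 6)
Function('X')(b) = -24 (Function('X')(b) = Mul(4, Mul(-1, 6)) = Mul(4, -6) = -24)
Function('I')(P) = -3504 (Function('I')(P) = Mul(146, -24) = -3504)
Mul(-1, Function('I')(Mul(13, -2))) = Mul(-1, -3504) = 3504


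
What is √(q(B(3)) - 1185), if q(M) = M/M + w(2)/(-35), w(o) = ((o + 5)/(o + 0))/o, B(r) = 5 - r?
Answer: I*√118405/10 ≈ 34.41*I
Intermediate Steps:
w(o) = (5 + o)/o² (w(o) = ((5 + o)/o)/o = (5 + o)/o²)
q(M) = 19/20 (q(M) = M/M + ((5 + 2)/2²)/(-35) = 1 + ((¼)*7)*(-1/35) = 1 + (7/4)*(-1/35) = 1 - 1/20 = 19/20)
√(q(B(3)) - 1185) = √(19/20 - 1185) = √(-23681/20) = I*√118405/10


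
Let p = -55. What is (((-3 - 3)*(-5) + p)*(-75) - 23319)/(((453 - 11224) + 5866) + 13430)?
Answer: -21444/8525 ≈ -2.5154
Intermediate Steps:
(((-3 - 3)*(-5) + p)*(-75) - 23319)/(((453 - 11224) + 5866) + 13430) = (((-3 - 3)*(-5) - 55)*(-75) - 23319)/(((453 - 11224) + 5866) + 13430) = ((-6*(-5) - 55)*(-75) - 23319)/((-10771 + 5866) + 13430) = ((30 - 55)*(-75) - 23319)/(-4905 + 13430) = (-25*(-75) - 23319)/8525 = (1875 - 23319)*(1/8525) = -21444*1/8525 = -21444/8525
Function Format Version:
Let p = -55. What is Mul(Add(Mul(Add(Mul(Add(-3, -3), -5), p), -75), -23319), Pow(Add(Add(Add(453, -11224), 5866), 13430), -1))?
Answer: Rational(-21444, 8525) ≈ -2.5154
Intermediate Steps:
Mul(Add(Mul(Add(Mul(Add(-3, -3), -5), p), -75), -23319), Pow(Add(Add(Add(453, -11224), 5866), 13430), -1)) = Mul(Add(Mul(Add(Mul(Add(-3, -3), -5), -55), -75), -23319), Pow(Add(Add(Add(453, -11224), 5866), 13430), -1)) = Mul(Add(Mul(Add(Mul(-6, -5), -55), -75), -23319), Pow(Add(Add(-10771, 5866), 13430), -1)) = Mul(Add(Mul(Add(30, -55), -75), -23319), Pow(Add(-4905, 13430), -1)) = Mul(Add(Mul(-25, -75), -23319), Pow(8525, -1)) = Mul(Add(1875, -23319), Rational(1, 8525)) = Mul(-21444, Rational(1, 8525)) = Rational(-21444, 8525)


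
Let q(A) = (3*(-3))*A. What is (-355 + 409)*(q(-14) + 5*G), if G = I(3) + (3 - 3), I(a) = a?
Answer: 7614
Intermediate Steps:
G = 3 (G = 3 + (3 - 3) = 3 + 0 = 3)
q(A) = -9*A
(-355 + 409)*(q(-14) + 5*G) = (-355 + 409)*(-9*(-14) + 5*3) = 54*(126 + 15) = 54*141 = 7614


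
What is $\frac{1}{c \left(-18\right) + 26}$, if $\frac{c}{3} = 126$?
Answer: $- \frac{1}{6778} \approx -0.00014754$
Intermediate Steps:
$c = 378$ ($c = 3 \cdot 126 = 378$)
$\frac{1}{c \left(-18\right) + 26} = \frac{1}{378 \left(-18\right) + 26} = \frac{1}{-6804 + 26} = \frac{1}{-6778} = - \frac{1}{6778}$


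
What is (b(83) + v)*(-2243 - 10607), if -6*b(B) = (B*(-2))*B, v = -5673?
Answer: 130170500/3 ≈ 4.3390e+7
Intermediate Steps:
b(B) = B**2/3 (b(B) = -B*(-2)*B/6 = -(-2*B)*B/6 = -(-1)*B**2/3 = B**2/3)
(b(83) + v)*(-2243 - 10607) = ((1/3)*83**2 - 5673)*(-2243 - 10607) = ((1/3)*6889 - 5673)*(-12850) = (6889/3 - 5673)*(-12850) = -10130/3*(-12850) = 130170500/3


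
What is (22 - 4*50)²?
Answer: 31684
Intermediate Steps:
(22 - 4*50)² = (22 - 200)² = (-178)² = 31684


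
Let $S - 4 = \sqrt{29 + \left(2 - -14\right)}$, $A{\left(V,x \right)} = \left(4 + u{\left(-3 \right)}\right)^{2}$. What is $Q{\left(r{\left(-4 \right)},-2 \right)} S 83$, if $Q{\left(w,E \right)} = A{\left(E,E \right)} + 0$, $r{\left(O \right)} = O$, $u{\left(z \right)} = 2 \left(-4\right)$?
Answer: $5312 + 3984 \sqrt{5} \approx 14221.0$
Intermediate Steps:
$u{\left(z \right)} = -8$
$A{\left(V,x \right)} = 16$ ($A{\left(V,x \right)} = \left(4 - 8\right)^{2} = \left(-4\right)^{2} = 16$)
$Q{\left(w,E \right)} = 16$ ($Q{\left(w,E \right)} = 16 + 0 = 16$)
$S = 4 + 3 \sqrt{5}$ ($S = 4 + \sqrt{29 + \left(2 - -14\right)} = 4 + \sqrt{29 + \left(2 + 14\right)} = 4 + \sqrt{29 + 16} = 4 + \sqrt{45} = 4 + 3 \sqrt{5} \approx 10.708$)
$Q{\left(r{\left(-4 \right)},-2 \right)} S 83 = 16 \left(4 + 3 \sqrt{5}\right) 83 = \left(64 + 48 \sqrt{5}\right) 83 = 5312 + 3984 \sqrt{5}$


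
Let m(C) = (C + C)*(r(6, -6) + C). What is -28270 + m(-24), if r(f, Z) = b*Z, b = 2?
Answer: -26542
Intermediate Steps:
r(f, Z) = 2*Z
m(C) = 2*C*(-12 + C) (m(C) = (C + C)*(2*(-6) + C) = (2*C)*(-12 + C) = 2*C*(-12 + C))
-28270 + m(-24) = -28270 + 2*(-24)*(-12 - 24) = -28270 + 2*(-24)*(-36) = -28270 + 1728 = -26542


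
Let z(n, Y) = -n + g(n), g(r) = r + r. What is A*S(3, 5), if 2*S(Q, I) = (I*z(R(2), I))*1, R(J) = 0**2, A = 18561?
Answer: 0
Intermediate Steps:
g(r) = 2*r
R(J) = 0
z(n, Y) = n (z(n, Y) = -n + 2*n = n)
S(Q, I) = 0 (S(Q, I) = ((I*0)*1)/2 = (0*1)/2 = (1/2)*0 = 0)
A*S(3, 5) = 18561*0 = 0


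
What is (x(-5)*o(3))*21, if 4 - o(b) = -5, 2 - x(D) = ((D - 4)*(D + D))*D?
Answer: 85428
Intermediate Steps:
x(D) = 2 - 2*D**2*(-4 + D) (x(D) = 2 - (D - 4)*(D + D)*D = 2 - (-4 + D)*(2*D)*D = 2 - 2*D*(-4 + D)*D = 2 - 2*D**2*(-4 + D))
o(b) = 9 (o(b) = 4 - 1*(-5) = 4 + 5 = 9)
(x(-5)*o(3))*21 = ((2 - 2*(-5)**3 + 8*(-5)**2)*9)*21 = ((2 - 2*(-125) + 8*25)*9)*21 = ((2 + 250 + 200)*9)*21 = (452*9)*21 = 4068*21 = 85428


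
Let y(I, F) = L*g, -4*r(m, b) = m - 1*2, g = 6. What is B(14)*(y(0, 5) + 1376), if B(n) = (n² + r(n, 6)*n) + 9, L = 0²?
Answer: 224288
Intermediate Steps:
L = 0
r(m, b) = ½ - m/4 (r(m, b) = -(m - 1*2)/4 = -(m - 2)/4 = -(-2 + m)/4 = ½ - m/4)
B(n) = 9 + n² + n*(½ - n/4) (B(n) = (n² + (½ - n/4)*n) + 9 = (n² + n*(½ - n/4)) + 9 = 9 + n² + n*(½ - n/4))
y(I, F) = 0 (y(I, F) = 0*6 = 0)
B(14)*(y(0, 5) + 1376) = (9 + (½)*14 + (¾)*14²)*(0 + 1376) = (9 + 7 + (¾)*196)*1376 = (9 + 7 + 147)*1376 = 163*1376 = 224288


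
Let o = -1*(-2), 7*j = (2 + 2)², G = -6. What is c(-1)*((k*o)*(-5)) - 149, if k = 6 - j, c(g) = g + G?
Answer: 111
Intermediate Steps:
j = 16/7 (j = (2 + 2)²/7 = (⅐)*4² = (⅐)*16 = 16/7 ≈ 2.2857)
o = 2
c(g) = -6 + g (c(g) = g - 6 = -6 + g)
k = 26/7 (k = 6 - 1*16/7 = 6 - 16/7 = 26/7 ≈ 3.7143)
c(-1)*((k*o)*(-5)) - 149 = (-6 - 1)*(((26/7)*2)*(-5)) - 149 = -52*(-5) - 149 = -7*(-260/7) - 149 = 260 - 149 = 111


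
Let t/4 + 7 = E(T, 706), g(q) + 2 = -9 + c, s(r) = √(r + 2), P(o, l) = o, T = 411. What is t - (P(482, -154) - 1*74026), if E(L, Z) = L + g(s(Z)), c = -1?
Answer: 75112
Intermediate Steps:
s(r) = √(2 + r)
g(q) = -12 (g(q) = -2 + (-9 - 1) = -2 - 10 = -12)
E(L, Z) = -12 + L (E(L, Z) = L - 12 = -12 + L)
t = 1568 (t = -28 + 4*(-12 + 411) = -28 + 4*399 = -28 + 1596 = 1568)
t - (P(482, -154) - 1*74026) = 1568 - (482 - 1*74026) = 1568 - (482 - 74026) = 1568 - 1*(-73544) = 1568 + 73544 = 75112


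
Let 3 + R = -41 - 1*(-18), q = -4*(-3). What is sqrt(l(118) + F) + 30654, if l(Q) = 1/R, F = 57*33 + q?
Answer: 30654 + sqrt(1279642)/26 ≈ 30698.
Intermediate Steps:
q = 12
R = -26 (R = -3 + (-41 - 1*(-18)) = -3 + (-41 + 18) = -3 - 23 = -26)
F = 1893 (F = 57*33 + 12 = 1881 + 12 = 1893)
l(Q) = -1/26 (l(Q) = 1/(-26) = -1/26)
sqrt(l(118) + F) + 30654 = sqrt(-1/26 + 1893) + 30654 = sqrt(49217/26) + 30654 = sqrt(1279642)/26 + 30654 = 30654 + sqrt(1279642)/26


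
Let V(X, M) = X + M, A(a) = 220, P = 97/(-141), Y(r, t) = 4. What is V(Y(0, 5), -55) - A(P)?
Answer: -271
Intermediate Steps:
P = -97/141 (P = 97*(-1/141) = -97/141 ≈ -0.68794)
V(X, M) = M + X
V(Y(0, 5), -55) - A(P) = (-55 + 4) - 1*220 = -51 - 220 = -271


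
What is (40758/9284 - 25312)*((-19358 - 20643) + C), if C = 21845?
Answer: 1066464603150/2321 ≈ 4.5949e+8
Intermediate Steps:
(40758/9284 - 25312)*((-19358 - 20643) + C) = (40758/9284 - 25312)*((-19358 - 20643) + 21845) = (40758*(1/9284) - 25312)*(-40001 + 21845) = (20379/4642 - 25312)*(-18156) = -117477925/4642*(-18156) = 1066464603150/2321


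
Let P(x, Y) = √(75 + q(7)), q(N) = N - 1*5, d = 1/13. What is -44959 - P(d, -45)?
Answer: -44959 - √77 ≈ -44968.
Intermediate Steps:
d = 1/13 ≈ 0.076923
q(N) = -5 + N (q(N) = N - 5 = -5 + N)
P(x, Y) = √77 (P(x, Y) = √(75 + (-5 + 7)) = √(75 + 2) = √77)
-44959 - P(d, -45) = -44959 - √77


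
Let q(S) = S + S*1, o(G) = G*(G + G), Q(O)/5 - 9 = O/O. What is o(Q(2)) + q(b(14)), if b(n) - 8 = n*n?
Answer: 5408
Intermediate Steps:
Q(O) = 50 (Q(O) = 45 + 5*(O/O) = 45 + 5*1 = 45 + 5 = 50)
o(G) = 2*G**2 (o(G) = G*(2*G) = 2*G**2)
b(n) = 8 + n**2 (b(n) = 8 + n*n = 8 + n**2)
q(S) = 2*S (q(S) = S + S = 2*S)
o(Q(2)) + q(b(14)) = 2*50**2 + 2*(8 + 14**2) = 2*2500 + 2*(8 + 196) = 5000 + 2*204 = 5000 + 408 = 5408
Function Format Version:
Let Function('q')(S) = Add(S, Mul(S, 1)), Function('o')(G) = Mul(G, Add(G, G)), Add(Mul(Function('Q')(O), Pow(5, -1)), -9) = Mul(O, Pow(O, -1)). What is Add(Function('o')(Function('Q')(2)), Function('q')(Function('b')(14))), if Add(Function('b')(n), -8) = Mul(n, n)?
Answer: 5408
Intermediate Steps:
Function('Q')(O) = 50 (Function('Q')(O) = Add(45, Mul(5, Mul(O, Pow(O, -1)))) = Add(45, Mul(5, 1)) = Add(45, 5) = 50)
Function('o')(G) = Mul(2, Pow(G, 2)) (Function('o')(G) = Mul(G, Mul(2, G)) = Mul(2, Pow(G, 2)))
Function('b')(n) = Add(8, Pow(n, 2)) (Function('b')(n) = Add(8, Mul(n, n)) = Add(8, Pow(n, 2)))
Function('q')(S) = Mul(2, S) (Function('q')(S) = Add(S, S) = Mul(2, S))
Add(Function('o')(Function('Q')(2)), Function('q')(Function('b')(14))) = Add(Mul(2, Pow(50, 2)), Mul(2, Add(8, Pow(14, 2)))) = Add(Mul(2, 2500), Mul(2, Add(8, 196))) = Add(5000, Mul(2, 204)) = Add(5000, 408) = 5408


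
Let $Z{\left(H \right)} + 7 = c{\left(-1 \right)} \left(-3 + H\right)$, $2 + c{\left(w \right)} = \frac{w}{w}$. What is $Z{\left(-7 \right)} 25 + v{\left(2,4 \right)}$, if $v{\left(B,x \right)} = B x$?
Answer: $83$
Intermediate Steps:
$c{\left(w \right)} = -1$ ($c{\left(w \right)} = -2 + \frac{w}{w} = -2 + 1 = -1$)
$Z{\left(H \right)} = -4 - H$ ($Z{\left(H \right)} = -7 - \left(-3 + H\right) = -4 - H$)
$Z{\left(-7 \right)} 25 + v{\left(2,4 \right)} = \left(-4 - -7\right) 25 + 2 \cdot 4 = \left(-4 + 7\right) 25 + 8 = 3 \cdot 25 + 8 = 75 + 8 = 83$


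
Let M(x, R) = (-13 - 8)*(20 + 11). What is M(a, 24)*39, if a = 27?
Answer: -25389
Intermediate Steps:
M(x, R) = -651 (M(x, R) = -21*31 = -651)
M(a, 24)*39 = -651*39 = -25389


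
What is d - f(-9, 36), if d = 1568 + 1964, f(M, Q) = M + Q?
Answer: 3505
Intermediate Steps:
d = 3532
d - f(-9, 36) = 3532 - (-9 + 36) = 3532 - 1*27 = 3532 - 27 = 3505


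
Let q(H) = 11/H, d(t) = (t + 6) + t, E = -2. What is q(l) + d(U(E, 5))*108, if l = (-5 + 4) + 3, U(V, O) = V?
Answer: 443/2 ≈ 221.50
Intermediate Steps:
l = 2 (l = -1 + 3 = 2)
d(t) = 6 + 2*t (d(t) = (6 + t) + t = 6 + 2*t)
q(l) + d(U(E, 5))*108 = 11/2 + (6 + 2*(-2))*108 = 11*(½) + (6 - 4)*108 = 11/2 + 2*108 = 11/2 + 216 = 443/2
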